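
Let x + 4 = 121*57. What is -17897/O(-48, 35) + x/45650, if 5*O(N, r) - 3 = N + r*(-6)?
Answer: 817349593/2328150 ≈ 351.07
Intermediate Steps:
x = 6893 (x = -4 + 121*57 = -4 + 6897 = 6893)
O(N, r) = 3/5 - 6*r/5 + N/5 (O(N, r) = 3/5 + (N + r*(-6))/5 = 3/5 + (N - 6*r)/5 = 3/5 + (-6*r/5 + N/5) = 3/5 - 6*r/5 + N/5)
-17897/O(-48, 35) + x/45650 = -17897/(3/5 - 6/5*35 + (1/5)*(-48)) + 6893/45650 = -17897/(3/5 - 42 - 48/5) + 6893*(1/45650) = -17897/(-51) + 6893/45650 = -17897*(-1/51) + 6893/45650 = 17897/51 + 6893/45650 = 817349593/2328150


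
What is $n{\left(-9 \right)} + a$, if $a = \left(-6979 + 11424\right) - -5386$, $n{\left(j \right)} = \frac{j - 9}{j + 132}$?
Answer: $\frac{403065}{41} \approx 9830.9$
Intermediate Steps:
$n{\left(j \right)} = \frac{-9 + j}{132 + j}$
$a = 9831$ ($a = 4445 + 5386 = 9831$)
$n{\left(-9 \right)} + a = \frac{-9 - 9}{132 - 9} + 9831 = \frac{1}{123} \left(-18\right) + 9831 = - \frac{6}{41} + 9831 = \frac{403065}{41}$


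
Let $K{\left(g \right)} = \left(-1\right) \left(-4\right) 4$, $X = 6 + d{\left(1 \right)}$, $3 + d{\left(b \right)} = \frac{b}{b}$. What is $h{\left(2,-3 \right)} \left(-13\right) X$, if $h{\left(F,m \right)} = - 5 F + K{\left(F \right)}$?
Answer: $-312$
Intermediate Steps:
$d{\left(b \right)} = -2$ ($d{\left(b \right)} = -3 + \frac{b}{b} = -3 + 1 = -2$)
$X = 4$ ($X = 6 - 2 = 4$)
$K{\left(g \right)} = 16$ ($K{\left(g \right)} = 4 \cdot 4 = 16$)
$h{\left(F,m \right)} = 16 - 5 F$ ($h{\left(F,m \right)} = - 5 F + 16 = 16 - 5 F$)
$h{\left(2,-3 \right)} \left(-13\right) X = \left(16 - 10\right) \left(-13\right) 4 = 6 \left(-13\right) 4 = \left(-78\right) 4 = -312$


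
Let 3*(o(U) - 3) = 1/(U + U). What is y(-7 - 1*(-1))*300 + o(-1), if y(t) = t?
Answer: -10783/6 ≈ -1797.2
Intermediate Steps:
o(U) = 3 + 1/(6*U) (o(U) = 3 + 1/(3*(U + U)) = 3 + 1/(3*((2*U))) = 3 + (1/(2*U))/3 = 3 + 1/(6*U))
y(-7 - 1*(-1))*300 + o(-1) = (-7 - 1*(-1))*300 + (3 + (⅙)/(-1)) = (-7 + 1)*300 + (3 + (⅙)*(-1)) = -6*300 + (3 - ⅙) = -1800 + 17/6 = -10783/6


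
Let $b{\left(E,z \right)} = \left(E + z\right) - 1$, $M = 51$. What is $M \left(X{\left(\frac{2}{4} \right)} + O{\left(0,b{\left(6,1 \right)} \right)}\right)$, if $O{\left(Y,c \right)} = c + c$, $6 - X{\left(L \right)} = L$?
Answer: $\frac{1785}{2} \approx 892.5$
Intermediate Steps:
$X{\left(L \right)} = 6 - L$
$b{\left(E,z \right)} = -1 + E + z$
$O{\left(Y,c \right)} = 2 c$
$M \left(X{\left(\frac{2}{4} \right)} + O{\left(0,b{\left(6,1 \right)} \right)}\right) = 51 \left(\left(6 - \frac{2}{4}\right) + 2 \left(-1 + 6 + 1\right)\right) = 51 \left(\left(6 - 2 \cdot \frac{1}{4}\right) + 2 \cdot 6\right) = 51 \left(\left(6 - \frac{1}{2}\right) + 12\right) = 51 \left(\frac{11}{2} + 12\right) = 51 \cdot \frac{35}{2} = \frac{1785}{2}$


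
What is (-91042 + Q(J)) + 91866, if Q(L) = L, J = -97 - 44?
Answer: 683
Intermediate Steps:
J = -141
(-91042 + Q(J)) + 91866 = (-91042 - 141) + 91866 = -91183 + 91866 = 683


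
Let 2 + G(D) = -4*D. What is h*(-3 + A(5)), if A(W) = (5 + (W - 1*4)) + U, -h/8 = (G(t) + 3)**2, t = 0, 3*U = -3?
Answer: -16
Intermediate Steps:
U = -1 (U = (1/3)*(-3) = -1)
G(D) = -2 - 4*D
h = -8 (h = -8*((-2 - 4*0) + 3)**2 = -8*((-2 + 0) + 3)**2 = -8*(-2 + 3)**2 = -8*1**2 = -8*1 = -8)
A(W) = W (A(W) = (5 + (W - 1*4)) - 1 = (5 + (W - 4)) - 1 = (5 + (-4 + W)) - 1 = (1 + W) - 1 = W)
h*(-3 + A(5)) = -8*(-3 + 5) = -8*2 = -16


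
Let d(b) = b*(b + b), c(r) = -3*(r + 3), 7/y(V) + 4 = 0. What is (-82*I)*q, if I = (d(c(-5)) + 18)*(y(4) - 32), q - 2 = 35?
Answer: 9215775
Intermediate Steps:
y(V) = -7/4 (y(V) = 7/(-4 + 0) = 7/(-4) = 7*(-¼) = -7/4)
c(r) = -9 - 3*r (c(r) = -3*(3 + r) = -9 - 3*r)
q = 37 (q = 2 + 35 = 37)
d(b) = 2*b² (d(b) = b*(2*b) = 2*b²)
I = -6075/2 (I = (2*(-9 - 3*(-5))² + 18)*(-7/4 - 32) = (2*(-9 + 15)² + 18)*(-135/4) = (2*6² + 18)*(-135/4) = (2*36 + 18)*(-135/4) = (72 + 18)*(-135/4) = 90*(-135/4) = -6075/2 ≈ -3037.5)
(-82*I)*q = -82*(-6075/2)*37 = 249075*37 = 9215775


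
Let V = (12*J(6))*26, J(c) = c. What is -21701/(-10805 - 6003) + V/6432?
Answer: 1781723/1126136 ≈ 1.5822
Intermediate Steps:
V = 1872 (V = (12*6)*26 = 72*26 = 1872)
-21701/(-10805 - 6003) + V/6432 = -21701/(-10805 - 6003) + 1872/6432 = -21701/(-16808) + 1872*(1/6432) = -21701*(-1/16808) + 39/134 = 21701/16808 + 39/134 = 1781723/1126136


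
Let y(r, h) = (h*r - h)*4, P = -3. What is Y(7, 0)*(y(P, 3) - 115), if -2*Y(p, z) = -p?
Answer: -1141/2 ≈ -570.50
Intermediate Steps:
Y(p, z) = p/2 (Y(p, z) = -(-1)*p/2 = p/2)
y(r, h) = -4*h + 4*h*r (y(r, h) = (-h + h*r)*4 = -4*h + 4*h*r)
Y(7, 0)*(y(P, 3) - 115) = ((½)*7)*(4*3*(-1 - 3) - 115) = 7*(4*3*(-4) - 115)/2 = 7*(-48 - 115)/2 = (7/2)*(-163) = -1141/2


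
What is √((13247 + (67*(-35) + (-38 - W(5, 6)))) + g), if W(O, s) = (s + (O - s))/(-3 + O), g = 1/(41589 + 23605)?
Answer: 2*√2885260836163/32597 ≈ 104.22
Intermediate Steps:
g = 1/65194 ≈ 1.5339e-5
W(O, s) = O/(-3 + O)
√((13247 + (67*(-35) + (-38 - W(5, 6)))) + g) = √((13247 + (67*(-35) + (-38 - 5/(-3 + 5)))) + 1/65194) = √((13247 + (-2345 + (-38 - 5/2))) + 1/65194) = √((13247 + (-2345 - 81/2)) + 1/65194) = √((13247 - 4771/2) + 1/65194) = √(21723/2 + 1/65194) = √(354052316/32597) = 2*√2885260836163/32597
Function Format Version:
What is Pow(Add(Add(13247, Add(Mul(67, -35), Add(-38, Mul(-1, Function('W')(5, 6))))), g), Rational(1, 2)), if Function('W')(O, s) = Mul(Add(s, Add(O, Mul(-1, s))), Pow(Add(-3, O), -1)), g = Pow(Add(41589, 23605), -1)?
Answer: Mul(Rational(2, 32597), Pow(2885260836163, Rational(1, 2))) ≈ 104.22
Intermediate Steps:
g = Rational(1, 65194) (g = Pow(65194, -1) = Rational(1, 65194) ≈ 1.5339e-5)
Function('W')(O, s) = Mul(O, Pow(Add(-3, O), -1))
Pow(Add(Add(13247, Add(Mul(67, -35), Add(-38, Mul(-1, Function('W')(5, 6))))), g), Rational(1, 2)) = Pow(Add(Add(13247, Add(Mul(67, -35), Add(-38, Mul(-1, Mul(5, Pow(Add(-3, 5), -1)))))), Rational(1, 65194)), Rational(1, 2)) = Pow(Add(Add(13247, Add(-2345, Add(-38, Mul(-1, Mul(5, Pow(2, -1)))))), Rational(1, 65194)), Rational(1, 2)) = Pow(Add(Add(13247, Add(-2345, Add(-38, Mul(-1, Mul(5, Rational(1, 2)))))), Rational(1, 65194)), Rational(1, 2)) = Pow(Add(Add(13247, Add(-2345, Add(-38, Mul(-1, Rational(5, 2))))), Rational(1, 65194)), Rational(1, 2)) = Pow(Add(Add(13247, Add(-2345, Add(-38, Rational(-5, 2)))), Rational(1, 65194)), Rational(1, 2)) = Pow(Add(Add(13247, Add(-2345, Rational(-81, 2))), Rational(1, 65194)), Rational(1, 2)) = Pow(Add(Add(13247, Rational(-4771, 2)), Rational(1, 65194)), Rational(1, 2)) = Pow(Add(Rational(21723, 2), Rational(1, 65194)), Rational(1, 2)) = Pow(Rational(354052316, 32597), Rational(1, 2)) = Mul(Rational(2, 32597), Pow(2885260836163, Rational(1, 2)))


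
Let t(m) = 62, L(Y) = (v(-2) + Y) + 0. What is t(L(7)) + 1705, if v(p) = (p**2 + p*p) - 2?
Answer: 1767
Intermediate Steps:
v(p) = -2 + 2*p**2 (v(p) = (p**2 + p**2) - 2 = 2*p**2 - 2 = -2 + 2*p**2)
L(Y) = 6 + Y (L(Y) = ((-2 + 2*(-2)**2) + Y) + 0 = ((-2 + 2*4) + Y) + 0 = ((-2 + 8) + Y) + 0 = (6 + Y) + 0 = 6 + Y)
t(L(7)) + 1705 = 62 + 1705 = 1767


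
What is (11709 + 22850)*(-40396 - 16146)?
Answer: -1954034978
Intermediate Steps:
(11709 + 22850)*(-40396 - 16146) = 34559*(-56542) = -1954034978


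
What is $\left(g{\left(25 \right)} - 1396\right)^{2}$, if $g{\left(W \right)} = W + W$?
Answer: $1811716$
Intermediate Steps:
$g{\left(W \right)} = 2 W$
$\left(g{\left(25 \right)} - 1396\right)^{2} = \left(2 \cdot 25 - 1396\right)^{2} = \left(50 - 1396\right)^{2} = \left(-1346\right)^{2} = 1811716$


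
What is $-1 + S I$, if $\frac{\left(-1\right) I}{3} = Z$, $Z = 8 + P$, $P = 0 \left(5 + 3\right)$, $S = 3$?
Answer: $-73$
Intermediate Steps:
$P = 0$ ($P = 0 \cdot 8 = 0$)
$Z = 8$ ($Z = 8 + 0 = 8$)
$I = -24$ ($I = \left(-3\right) 8 = -24$)
$-1 + S I = -1 + 3 \left(-24\right) = -1 - 72 = -73$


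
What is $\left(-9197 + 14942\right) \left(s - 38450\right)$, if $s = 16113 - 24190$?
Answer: $-267297615$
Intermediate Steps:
$s = -8077$
$\left(-9197 + 14942\right) \left(s - 38450\right) = \left(-9197 + 14942\right) \left(-8077 - 38450\right) = 5745 \left(-46527\right) = -267297615$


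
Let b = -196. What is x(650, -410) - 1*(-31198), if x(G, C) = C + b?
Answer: 30592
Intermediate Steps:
x(G, C) = -196 + C (x(G, C) = C - 196 = -196 + C)
x(650, -410) - 1*(-31198) = (-196 - 410) - 1*(-31198) = -606 + 31198 = 30592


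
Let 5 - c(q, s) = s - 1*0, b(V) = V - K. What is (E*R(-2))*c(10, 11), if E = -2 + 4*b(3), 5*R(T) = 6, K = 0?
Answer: -72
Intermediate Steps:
b(V) = V (b(V) = V - 1*0 = V + 0 = V)
R(T) = 6/5 (R(T) = (1/5)*6 = 6/5)
c(q, s) = 5 - s (c(q, s) = 5 - (s - 1*0) = 5 - (s + 0) = 5 - s)
E = 10 (E = -2 + 4*3 = -2 + 12 = 10)
(E*R(-2))*c(10, 11) = (10*(6/5))*(5 - 1*11) = 12*(5 - 11) = 12*(-6) = -72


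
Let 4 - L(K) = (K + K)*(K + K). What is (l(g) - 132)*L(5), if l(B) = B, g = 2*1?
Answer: 12480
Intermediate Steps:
g = 2
L(K) = 4 - 4*K**2 (L(K) = 4 - (K + K)*(K + K) = 4 - 2*K*2*K = 4 - 4*K**2)
(l(g) - 132)*L(5) = (2 - 132)*(4 - 4*5**2) = -130*(4 - 4*25) = -130*(4 - 100) = -130*(-96) = 12480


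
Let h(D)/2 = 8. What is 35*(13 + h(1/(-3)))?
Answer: 1015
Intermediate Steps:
h(D) = 16 (h(D) = 2*8 = 16)
35*(13 + h(1/(-3))) = 35*(13 + 16) = 35*29 = 1015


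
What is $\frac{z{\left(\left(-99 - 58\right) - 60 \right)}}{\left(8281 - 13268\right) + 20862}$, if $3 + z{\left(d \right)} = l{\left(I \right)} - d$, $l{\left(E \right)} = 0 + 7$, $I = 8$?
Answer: $\frac{221}{15875} \approx 0.013921$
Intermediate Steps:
$l{\left(E \right)} = 7$
$z{\left(d \right)} = 4 - d$ ($z{\left(d \right)} = -3 - \left(-7 + d\right) = 4 - d$)
$\frac{z{\left(\left(-99 - 58\right) - 60 \right)}}{\left(8281 - 13268\right) + 20862} = \frac{4 - \left(\left(-99 - 58\right) - 60\right)}{\left(8281 - 13268\right) + 20862} = \frac{4 - \left(-157 - 60\right)}{-4987 + 20862} = \frac{4 - -217}{15875} = \left(4 + 217\right) \frac{1}{15875} = 221 \cdot \frac{1}{15875} = \frac{221}{15875}$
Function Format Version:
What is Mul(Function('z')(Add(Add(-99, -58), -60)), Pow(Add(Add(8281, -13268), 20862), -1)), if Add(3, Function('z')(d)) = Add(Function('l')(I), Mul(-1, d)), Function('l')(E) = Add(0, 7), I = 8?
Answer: Rational(221, 15875) ≈ 0.013921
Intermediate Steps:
Function('l')(E) = 7
Function('z')(d) = Add(4, Mul(-1, d)) (Function('z')(d) = Add(-3, Add(7, Mul(-1, d))) = Add(4, Mul(-1, d)))
Mul(Function('z')(Add(Add(-99, -58), -60)), Pow(Add(Add(8281, -13268), 20862), -1)) = Mul(Add(4, Mul(-1, Add(Add(-99, -58), -60))), Pow(Add(Add(8281, -13268), 20862), -1)) = Mul(Add(4, Mul(-1, Add(-157, -60))), Pow(Add(-4987, 20862), -1)) = Mul(Add(4, Mul(-1, -217)), Pow(15875, -1)) = Mul(Add(4, 217), Rational(1, 15875)) = Mul(221, Rational(1, 15875)) = Rational(221, 15875)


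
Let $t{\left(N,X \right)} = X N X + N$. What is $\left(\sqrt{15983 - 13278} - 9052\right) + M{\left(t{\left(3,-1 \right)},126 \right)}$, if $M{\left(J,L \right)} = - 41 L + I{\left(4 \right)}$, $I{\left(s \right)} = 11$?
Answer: $-14207 + \sqrt{2705} \approx -14155.0$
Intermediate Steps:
$t{\left(N,X \right)} = N + N X^{2}$ ($t{\left(N,X \right)} = N X X + N = N X^{2} + N = N + N X^{2}$)
$M{\left(J,L \right)} = 11 - 41 L$ ($M{\left(J,L \right)} = - 41 L + 11 = 11 - 41 L$)
$\left(\sqrt{15983 - 13278} - 9052\right) + M{\left(t{\left(3,-1 \right)},126 \right)} = \left(\sqrt{15983 - 13278} - 9052\right) + \left(11 - 5166\right) = \left(\sqrt{2705} - 9052\right) + \left(11 - 5166\right) = \left(-9052 + \sqrt{2705}\right) - 5155 = -14207 + \sqrt{2705}$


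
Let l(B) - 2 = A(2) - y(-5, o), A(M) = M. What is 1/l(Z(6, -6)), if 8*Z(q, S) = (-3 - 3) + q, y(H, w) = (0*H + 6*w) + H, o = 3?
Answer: -⅑ ≈ -0.11111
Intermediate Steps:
y(H, w) = H + 6*w (y(H, w) = (0 + 6*w) + H = 6*w + H = H + 6*w)
Z(q, S) = -¾ + q/8 (Z(q, S) = ((-3 - 3) + q)/8 = (-6 + q)/8 = -¾ + q/8)
l(B) = -9 (l(B) = 2 + (2 - (-5 + 6*3)) = 2 + (2 - (-5 + 18)) = 2 + (2 - 1*13) = 2 + (2 - 13) = 2 - 11 = -9)
1/l(Z(6, -6)) = 1/(-9) = -⅑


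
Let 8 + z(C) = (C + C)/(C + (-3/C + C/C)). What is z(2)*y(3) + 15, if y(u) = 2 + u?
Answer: -35/3 ≈ -11.667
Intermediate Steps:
z(C) = -8 + 2*C/(1 + C - 3/C) (z(C) = -8 + (C + C)/(C + (-3/C + C/C)) = -8 + (2*C)/(C + (-3/C + 1)) = -8 + (2*C)/(C + (1 - 3/C)) = -8 + (2*C)/(1 + C - 3/C) = -8 + 2*C/(1 + C - 3/C))
z(2)*y(3) + 15 = (2*(12 - 4*2 - 3*2**2)/(-3 + 2 + 2**2))*(2 + 3) + 15 = (2*(12 - 8 - 3*4)/(-3 + 2 + 4))*5 + 15 = (2*(12 - 8 - 12)/3)*5 + 15 = (2*(1/3)*(-8))*5 + 15 = -16/3*5 + 15 = -80/3 + 15 = -35/3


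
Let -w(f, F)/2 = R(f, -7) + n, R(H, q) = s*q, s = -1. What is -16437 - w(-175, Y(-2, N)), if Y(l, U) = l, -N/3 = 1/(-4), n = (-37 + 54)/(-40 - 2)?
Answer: -344900/21 ≈ -16424.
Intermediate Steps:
R(H, q) = -q
n = -17/42 (n = 17/(-42) = 17*(-1/42) = -17/42 ≈ -0.40476)
N = ¾ (N = -3/(-4) = -3*(-¼) = ¾ ≈ 0.75000)
w(f, F) = -277/21 (w(f, F) = -2*(-1*(-7) - 17/42) = -2*(7 - 17/42) = -2*277/42 = -277/21)
-16437 - w(-175, Y(-2, N)) = -16437 - 1*(-277/21) = -16437 + 277/21 = -344900/21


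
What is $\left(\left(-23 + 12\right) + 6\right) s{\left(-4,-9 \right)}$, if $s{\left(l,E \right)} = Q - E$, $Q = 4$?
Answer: $-65$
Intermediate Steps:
$s{\left(l,E \right)} = 4 - E$
$\left(\left(-23 + 12\right) + 6\right) s{\left(-4,-9 \right)} = \left(\left(-23 + 12\right) + 6\right) \left(4 - -9\right) = \left(-11 + 6\right) \left(4 + 9\right) = \left(-5\right) 13 = -65$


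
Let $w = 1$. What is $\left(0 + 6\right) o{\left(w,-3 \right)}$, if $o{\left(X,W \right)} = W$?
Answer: $-18$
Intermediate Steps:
$\left(0 + 6\right) o{\left(w,-3 \right)} = \left(0 + 6\right) \left(-3\right) = 6 \left(-3\right) = -18$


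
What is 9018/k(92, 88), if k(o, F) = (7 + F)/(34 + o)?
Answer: 1136268/95 ≈ 11961.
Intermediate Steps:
k(o, F) = (7 + F)/(34 + o)
9018/k(92, 88) = 9018/(((7 + 88)/(34 + 92))) = 9018/((95/126)) = 9018/(((1/126)*95)) = 9018/(95/126) = 9018*(126/95) = 1136268/95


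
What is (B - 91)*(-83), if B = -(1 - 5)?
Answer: 7221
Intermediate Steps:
B = 4 (B = -1*(-4) = 4)
(B - 91)*(-83) = (4 - 91)*(-83) = -87*(-83) = 7221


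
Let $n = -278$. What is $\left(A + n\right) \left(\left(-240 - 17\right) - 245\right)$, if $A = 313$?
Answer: $-17570$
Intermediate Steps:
$\left(A + n\right) \left(\left(-240 - 17\right) - 245\right) = \left(313 - 278\right) \left(\left(-240 - 17\right) - 245\right) = 35 \left(-257 - 245\right) = 35 \left(-502\right) = -17570$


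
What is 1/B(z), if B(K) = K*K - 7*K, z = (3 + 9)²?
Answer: 1/19728 ≈ 5.0689e-5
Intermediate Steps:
z = 144 (z = 12² = 144)
B(K) = K² - 7*K
1/B(z) = 1/(144*(-7 + 144)) = 1/(144*137) = 1/19728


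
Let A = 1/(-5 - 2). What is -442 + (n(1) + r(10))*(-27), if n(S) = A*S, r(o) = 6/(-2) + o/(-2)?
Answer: -1555/7 ≈ -222.14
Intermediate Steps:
r(o) = -3 - o/2 (r(o) = 6*(-1/2) + o*(-1/2) = -3 - o/2)
A = -1/7 (A = 1/(-7) = -1/7 ≈ -0.14286)
n(S) = -S/7
-442 + (n(1) + r(10))*(-27) = -442 + (-1/7*1 + (-3 - 1/2*10))*(-27) = -442 + (-1/7 + (-3 - 5))*(-27) = -442 + (-1/7 - 8)*(-27) = -442 - 57/7*(-27) = -442 + 1539/7 = -1555/7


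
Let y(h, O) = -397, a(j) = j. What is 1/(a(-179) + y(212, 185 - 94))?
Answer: -1/576 ≈ -0.0017361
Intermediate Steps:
1/(a(-179) + y(212, 185 - 94)) = 1/(-179 - 397) = 1/(-576) = -1/576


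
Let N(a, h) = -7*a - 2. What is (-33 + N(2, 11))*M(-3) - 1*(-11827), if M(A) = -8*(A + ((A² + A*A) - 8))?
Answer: 14571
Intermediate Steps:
M(A) = 64 - 16*A² - 8*A (M(A) = -8*(A + ((A² + A²) - 8)) = -8*(A + (2*A² - 8)) = -8*(A + (-8 + 2*A²)) = -8*(-8 + A + 2*A²) = 64 - 16*A² - 8*A)
N(a, h) = -2 - 7*a
(-33 + N(2, 11))*M(-3) - 1*(-11827) = (-33 + (-2 - 7*2))*(64 - 16*(-3)² - 8*(-3)) - 1*(-11827) = (-33 + (-2 - 14))*(64 - 16*9 + 24) + 11827 = (-33 - 16)*(64 - 144 + 24) + 11827 = -49*(-56) + 11827 = 2744 + 11827 = 14571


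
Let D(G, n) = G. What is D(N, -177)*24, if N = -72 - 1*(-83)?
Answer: 264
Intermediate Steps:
N = 11 (N = -72 + 83 = 11)
D(N, -177)*24 = 11*24 = 264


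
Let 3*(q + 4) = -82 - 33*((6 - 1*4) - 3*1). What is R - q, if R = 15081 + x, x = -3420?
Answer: 35044/3 ≈ 11681.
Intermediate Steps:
R = 11661 (R = 15081 - 3420 = 11661)
q = -61/3 (q = -4 + (-82 - 33*((6 - 1*4) - 3*1))/3 = -4 + (-82 - 33*((6 - 4) - 3))/3 = -4 + (-82 - 33*(2 - 3))/3 = -4 + (-82 - 33*(-1))/3 = -4 + (-82 + 33)/3 = -4 + (1/3)*(-49) = -4 - 49/3 = -61/3 ≈ -20.333)
R - q = 11661 - 1*(-61/3) = 11661 + 61/3 = 35044/3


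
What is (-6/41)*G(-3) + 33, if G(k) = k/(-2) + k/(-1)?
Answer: 1326/41 ≈ 32.341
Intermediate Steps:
G(k) = -3*k/2 (G(k) = k*(-½) + k*(-1) = -k/2 - k = -3*k/2)
(-6/41)*G(-3) + 33 = (-6/41)*(-3/2*(-3)) + 33 = -6*1/41*(9/2) + 33 = -6/41*9/2 + 33 = -27/41 + 33 = 1326/41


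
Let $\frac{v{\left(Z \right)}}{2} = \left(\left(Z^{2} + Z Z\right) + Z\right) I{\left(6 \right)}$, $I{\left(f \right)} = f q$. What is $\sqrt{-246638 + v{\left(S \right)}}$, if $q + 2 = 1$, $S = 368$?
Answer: $i \sqrt{3501230} \approx 1871.2 i$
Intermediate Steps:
$q = -1$ ($q = -2 + 1 = -1$)
$I{\left(f \right)} = - f$ ($I{\left(f \right)} = f \left(-1\right) = - f$)
$v{\left(Z \right)} = - 24 Z^{2} - 12 Z$ ($v{\left(Z \right)} = 2 \left(\left(Z^{2} + Z Z\right) + Z\right) \left(\left(-1\right) 6\right) = 2 \left(\left(Z^{2} + Z^{2}\right) + Z\right) \left(-6\right) = 2 \left(2 Z^{2} + Z\right) \left(-6\right) = 2 \left(Z + 2 Z^{2}\right) \left(-6\right) = 2 \left(- 12 Z^{2} - 6 Z\right) = - 24 Z^{2} - 12 Z$)
$\sqrt{-246638 + v{\left(S \right)}} = \sqrt{-246638 - 4416 \left(1 + 2 \cdot 368\right)} = \sqrt{-246638 - 4416 \left(1 + 736\right)} = \sqrt{-246638 - 4416 \cdot 737} = \sqrt{-246638 - 3254592} = \sqrt{-3501230} = i \sqrt{3501230}$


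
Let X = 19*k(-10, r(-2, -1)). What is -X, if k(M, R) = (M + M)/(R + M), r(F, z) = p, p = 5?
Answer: -76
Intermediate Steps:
r(F, z) = 5
k(M, R) = 2*M/(M + R) (k(M, R) = (2*M)/(M + R) = 2*M/(M + R))
X = 76 (X = 19*(2*(-10)/(-10 + 5)) = 19*(2*(-10)/(-5)) = 19*(2*(-10)*(-⅕)) = 19*4 = 76)
-X = -1*76 = -76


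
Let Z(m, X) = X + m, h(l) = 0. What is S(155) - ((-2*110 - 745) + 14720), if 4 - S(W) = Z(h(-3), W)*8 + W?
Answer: -15146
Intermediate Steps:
S(W) = 4 - 9*W (S(W) = 4 - ((W + 0)*8 + W) = 4 - (W*8 + W) = 4 - (8*W + W) = 4 - 9*W)
S(155) - ((-2*110 - 745) + 14720) = (4 - 9*155) - ((-2*110 - 745) + 14720) = (4 - 1395) - ((-220 - 745) + 14720) = -1391 - (-965 + 14720) = -1391 - 1*13755 = -1391 - 13755 = -15146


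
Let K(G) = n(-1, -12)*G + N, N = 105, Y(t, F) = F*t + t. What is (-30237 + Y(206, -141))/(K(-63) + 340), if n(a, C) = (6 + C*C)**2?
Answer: 59077/1417055 ≈ 0.041690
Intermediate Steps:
n(a, C) = (6 + C**2)**2
Y(t, F) = t + F*t
K(G) = 105 + 22500*G (K(G) = (6 + (-12)**2)**2*G + 105 = (6 + 144)**2*G + 105 = 150**2*G + 105 = 22500*G + 105 = 105 + 22500*G)
(-30237 + Y(206, -141))/(K(-63) + 340) = (-30237 + 206*(1 - 141))/((105 + 22500*(-63)) + 340) = (-30237 + 206*(-140))/((105 - 1417500) + 340) = (-30237 - 28840)/(-1417395 + 340) = -59077/(-1417055) = -59077*(-1/1417055) = 59077/1417055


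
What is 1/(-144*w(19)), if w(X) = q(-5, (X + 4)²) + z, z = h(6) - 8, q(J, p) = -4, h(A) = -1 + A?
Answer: 1/1008 ≈ 0.00099206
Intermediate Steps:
z = -3 (z = (-1 + 6) - 8 = 5 - 8 = -3)
w(X) = -7 (w(X) = -4 - 3 = -7)
1/(-144*w(19)) = 1/(-144*(-7)) = 1/1008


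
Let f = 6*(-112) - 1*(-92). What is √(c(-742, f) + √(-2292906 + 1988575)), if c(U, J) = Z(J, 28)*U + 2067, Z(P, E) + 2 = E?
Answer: √(-17225 + I*√304331) ≈ 2.101 + 131.26*I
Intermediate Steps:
Z(P, E) = -2 + E
f = -580 (f = -672 + 92 = -580)
c(U, J) = 2067 + 26*U (c(U, J) = (-2 + 28)*U + 2067 = 26*U + 2067 = 2067 + 26*U)
√(c(-742, f) + √(-2292906 + 1988575)) = √((2067 + 26*(-742)) + √(-2292906 + 1988575)) = √((2067 - 19292) + √(-304331)) = √(-17225 + I*√304331)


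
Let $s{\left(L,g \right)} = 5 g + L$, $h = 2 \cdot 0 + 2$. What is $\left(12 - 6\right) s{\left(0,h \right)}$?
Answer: $60$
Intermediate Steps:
$h = 2$ ($h = 0 + 2 = 2$)
$s{\left(L,g \right)} = L + 5 g$
$\left(12 - 6\right) s{\left(0,h \right)} = \left(12 - 6\right) \left(0 + 5 \cdot 2\right) = 6 \left(0 + 10\right) = 6 \cdot 10 = 60$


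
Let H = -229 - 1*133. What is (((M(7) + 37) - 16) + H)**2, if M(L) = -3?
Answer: 118336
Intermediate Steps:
H = -362 (H = -229 - 133 = -362)
(((M(7) + 37) - 16) + H)**2 = (((-3 + 37) - 16) - 362)**2 = ((34 - 16) - 362)**2 = (18 - 362)**2 = (-344)**2 = 118336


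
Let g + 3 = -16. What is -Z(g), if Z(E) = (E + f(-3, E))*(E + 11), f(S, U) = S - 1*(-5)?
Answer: -136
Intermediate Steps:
g = -19 (g = -3 - 16 = -19)
f(S, U) = 5 + S (f(S, U) = S + 5 = 5 + S)
Z(E) = (2 + E)*(11 + E) (Z(E) = (E + (5 - 3))*(E + 11) = (E + 2)*(11 + E) = (2 + E)*(11 + E))
-Z(g) = -(22 + (-19)**2 + 13*(-19)) = -(22 + 361 - 247) = -1*136 = -136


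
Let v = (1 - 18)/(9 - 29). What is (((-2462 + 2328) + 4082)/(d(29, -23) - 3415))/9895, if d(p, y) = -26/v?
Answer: -22372/193199875 ≈ -0.00011580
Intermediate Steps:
v = 17/20 (v = -17/(-20) = -17*(-1/20) = 17/20 ≈ 0.85000)
d(p, y) = -520/17 (d(p, y) = -26/17/20 = -26*20/17 = -520/17)
(((-2462 + 2328) + 4082)/(d(29, -23) - 3415))/9895 = (((-2462 + 2328) + 4082)/(-520/17 - 3415))/9895 = ((-134 + 4082)/(-58575/17))*(1/9895) = (3948*(-17/58575))*(1/9895) = -22372/19525*1/9895 = -22372/193199875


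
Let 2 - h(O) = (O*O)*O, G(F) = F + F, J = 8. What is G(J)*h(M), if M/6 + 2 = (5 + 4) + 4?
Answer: -4599904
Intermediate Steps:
G(F) = 2*F
M = 66 (M = -12 + 6*((5 + 4) + 4) = -12 + 6*(9 + 4) = -12 + 6*13 = -12 + 78 = 66)
h(O) = 2 - O³ (h(O) = 2 - O*O*O = 2 - O²*O = 2 - O³)
G(J)*h(M) = (2*8)*(2 - 1*66³) = 16*(2 - 1*287496) = 16*(2 - 287496) = 16*(-287494) = -4599904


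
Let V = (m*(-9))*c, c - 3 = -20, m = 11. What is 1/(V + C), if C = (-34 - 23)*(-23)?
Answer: 1/2994 ≈ 0.00033400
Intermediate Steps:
c = -17 (c = 3 - 20 = -17)
C = 1311 (C = -57*(-23) = 1311)
V = 1683 (V = (11*(-9))*(-17) = -99*(-17) = 1683)
1/(V + C) = 1/(1683 + 1311) = 1/2994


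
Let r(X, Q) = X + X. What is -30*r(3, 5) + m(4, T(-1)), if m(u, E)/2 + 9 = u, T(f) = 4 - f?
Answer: -190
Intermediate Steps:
m(u, E) = -18 + 2*u
r(X, Q) = 2*X
-30*r(3, 5) + m(4, T(-1)) = -60*3 + (-18 + 2*4) = -30*6 + (-18 + 8) = -180 - 10 = -190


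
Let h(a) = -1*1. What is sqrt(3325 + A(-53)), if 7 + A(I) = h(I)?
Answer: sqrt(3317) ≈ 57.593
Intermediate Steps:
h(a) = -1
A(I) = -8 (A(I) = -7 - 1 = -8)
sqrt(3325 + A(-53)) = sqrt(3325 - 8) = sqrt(3317)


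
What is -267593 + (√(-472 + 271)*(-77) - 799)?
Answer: -268392 - 77*I*√201 ≈ -2.6839e+5 - 1091.7*I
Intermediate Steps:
-267593 + (√(-472 + 271)*(-77) - 799) = -267593 + (√(-201)*(-77) - 799) = -267593 + ((I*√201)*(-77) - 799) = -267593 + (-77*I*√201 - 799) = -267593 + (-799 - 77*I*√201) = -268392 - 77*I*√201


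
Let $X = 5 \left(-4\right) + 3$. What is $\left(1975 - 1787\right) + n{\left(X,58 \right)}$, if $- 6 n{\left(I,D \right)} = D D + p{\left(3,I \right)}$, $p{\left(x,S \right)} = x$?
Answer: $- \frac{2239}{6} \approx -373.17$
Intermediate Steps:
$X = -17$ ($X = -20 + 3 = -17$)
$n{\left(I,D \right)} = - \frac{1}{2} - \frac{D^{2}}{6}$ ($n{\left(I,D \right)} = - \frac{D D + 3}{6} = - \frac{D^{2} + 3}{6} = - \frac{3 + D^{2}}{6} = - \frac{1}{2} - \frac{D^{2}}{6}$)
$\left(1975 - 1787\right) + n{\left(X,58 \right)} = \left(1975 - 1787\right) - \left(\frac{1}{2} + \frac{58^{2}}{6}\right) = 188 - \frac{3367}{6} = - \frac{2239}{6}$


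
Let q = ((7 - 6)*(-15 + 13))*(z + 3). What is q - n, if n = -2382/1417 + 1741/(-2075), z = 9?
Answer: -63156953/2940275 ≈ -21.480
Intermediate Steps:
n = -7409647/2940275 (n = -2382*1/1417 + 1741*(-1/2075) = -2382/1417 - 1741/2075 = -7409647/2940275 ≈ -2.5201)
q = -24 (q = ((7 - 6)*(-15 + 13))*(9 + 3) = (1*(-2))*12 = -2*12 = -24)
q - n = -24 - 1*(-7409647/2940275) = -24 + 7409647/2940275 = -63156953/2940275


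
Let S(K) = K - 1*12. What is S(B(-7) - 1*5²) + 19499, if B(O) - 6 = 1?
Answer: 19469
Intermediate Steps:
B(O) = 7 (B(O) = 6 + 1 = 7)
S(K) = -12 + K (S(K) = K - 12 = -12 + K)
S(B(-7) - 1*5²) + 19499 = (-12 + (7 - 1*5²)) + 19499 = (-12 + (7 - 1*25)) + 19499 = (-12 + (7 - 25)) + 19499 = (-12 - 18) + 19499 = -30 + 19499 = 19469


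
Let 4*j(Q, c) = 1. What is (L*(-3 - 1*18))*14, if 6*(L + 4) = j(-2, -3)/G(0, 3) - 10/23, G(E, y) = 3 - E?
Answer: 329329/276 ≈ 1193.2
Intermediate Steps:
j(Q, c) = ¼ (j(Q, c) = (¼)*1 = ¼)
L = -6721/1656 (L = -4 + (1/(4*(3 - 1*0)) - 10/23)/6 = -4 + (1/(4*(3 + 0)) - 10*1/23)/6 = -4 + ((¼)/3 - 10/23)/6 = -4 + ((¼)*(⅓) - 10/23)/6 = -4 + (1/12 - 10/23)/6 = -4 + (⅙)*(-97/276) = -4 - 97/1656 = -6721/1656 ≈ -4.0586)
(L*(-3 - 1*18))*14 = -6721*(-3 - 1*18)/1656*14 = -6721*(-3 - 18)/1656*14 = -6721/1656*(-21)*14 = (47047/552)*14 = 329329/276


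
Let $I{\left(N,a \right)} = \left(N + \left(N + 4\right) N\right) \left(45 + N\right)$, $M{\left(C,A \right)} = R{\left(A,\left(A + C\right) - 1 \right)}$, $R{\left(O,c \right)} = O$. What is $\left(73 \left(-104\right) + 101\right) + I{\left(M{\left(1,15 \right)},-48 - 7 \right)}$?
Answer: $10509$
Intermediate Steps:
$M{\left(C,A \right)} = A$
$I{\left(N,a \right)} = \left(45 + N\right) \left(N + N \left(4 + N\right)\right)$ ($I{\left(N,a \right)} = \left(N + \left(4 + N\right) N\right) \left(45 + N\right) = \left(N + N \left(4 + N\right)\right) \left(45 + N\right) = \left(45 + N\right) \left(N + N \left(4 + N\right)\right)$)
$\left(73 \left(-104\right) + 101\right) + I{\left(M{\left(1,15 \right)},-48 - 7 \right)} = \left(73 \left(-104\right) + 101\right) + 15 \left(225 + 15^{2} + 50 \cdot 15\right) = \left(-7592 + 101\right) + 15 \left(225 + 225 + 750\right) = -7491 + 15 \cdot 1200 = -7491 + 18000 = 10509$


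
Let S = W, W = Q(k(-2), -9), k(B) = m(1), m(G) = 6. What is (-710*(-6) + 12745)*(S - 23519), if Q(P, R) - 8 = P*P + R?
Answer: -399345420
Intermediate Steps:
k(B) = 6
Q(P, R) = 8 + R + P**2 (Q(P, R) = 8 + (P*P + R) = 8 + (P**2 + R) = 8 + (R + P**2) = 8 + R + P**2)
W = 35 (W = 8 - 9 + 6**2 = 8 - 9 + 36 = 35)
S = 35
(-710*(-6) + 12745)*(S - 23519) = (-710*(-6) + 12745)*(35 - 23519) = (4260 + 12745)*(-23484) = 17005*(-23484) = -399345420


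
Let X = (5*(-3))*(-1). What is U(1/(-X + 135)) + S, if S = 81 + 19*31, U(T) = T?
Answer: 80401/120 ≈ 670.01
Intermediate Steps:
X = 15 (X = -15*(-1) = 15)
S = 670 (S = 81 + 589 = 670)
U(1/(-X + 135)) + S = 1/(-1*15 + 135) + 670 = 1/(-15 + 135) + 670 = 1/120 + 670 = 80401/120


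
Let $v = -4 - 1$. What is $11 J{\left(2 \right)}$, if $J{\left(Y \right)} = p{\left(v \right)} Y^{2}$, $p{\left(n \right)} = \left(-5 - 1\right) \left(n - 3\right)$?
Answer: $2112$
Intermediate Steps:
$v = -5$
$p{\left(n \right)} = 18 - 6 n$ ($p{\left(n \right)} = - 6 \left(-3 + n\right) = 18 - 6 n$)
$J{\left(Y \right)} = 48 Y^{2}$ ($J{\left(Y \right)} = \left(18 - -30\right) Y^{2} = \left(18 + 30\right) Y^{2} = 48 Y^{2}$)
$11 J{\left(2 \right)} = 11 \cdot 48 \cdot 2^{2} = 11 \cdot 48 \cdot 4 = 11 \cdot 192 = 2112$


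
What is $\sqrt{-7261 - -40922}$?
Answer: $\sqrt{33661} \approx 183.47$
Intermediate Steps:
$\sqrt{-7261 - -40922} = \sqrt{-7261 + 40922} = \sqrt{33661}$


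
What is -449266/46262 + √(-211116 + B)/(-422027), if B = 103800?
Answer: -224633/23131 - 6*I*√2981/422027 ≈ -9.7113 - 0.00077623*I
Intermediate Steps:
-449266/46262 + √(-211116 + B)/(-422027) = -449266/46262 + √(-211116 + 103800)/(-422027) = -449266*1/46262 + √(-107316)*(-1/422027) = -224633/23131 + (6*I*√2981)*(-1/422027) = -224633/23131 - 6*I*√2981/422027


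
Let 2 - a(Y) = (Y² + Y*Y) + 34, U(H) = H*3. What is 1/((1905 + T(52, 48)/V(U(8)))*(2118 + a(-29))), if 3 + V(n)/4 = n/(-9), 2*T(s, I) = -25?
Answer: 34/26174655 ≈ 1.2990e-6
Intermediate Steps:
T(s, I) = -25/2 (T(s, I) = (½)*(-25) = -25/2)
U(H) = 3*H
V(n) = -12 - 4*n/9 (V(n) = -12 + 4*(n/(-9)) = -12 + 4*(n*(-⅑)) = -12 + 4*(-n/9) = -12 - 4*n/9)
a(Y) = -32 - 2*Y² (a(Y) = 2 - ((Y² + Y*Y) + 34) = 2 - ((Y² + Y²) + 34) = 2 - (2*Y² + 34) = 2 - (34 + 2*Y²) = 2 + (-34 - 2*Y²) = -32 - 2*Y²)
1/((1905 + T(52, 48)/V(U(8)))*(2118 + a(-29))) = 1/((1905 - 25/(2*(-12 - 4*8/3)))*(2118 + (-32 - 2*(-29)²))) = 1/((1905 - 25/(2*(-12 - 4/9*24)))*(2118 + (-32 - 2*841))) = 1/((1905 - 25/(2*(-12 - 32/3)))*(2118 + (-32 - 1682))) = 1/((1905 - 25/(2*(-68/3)))*(2118 - 1714)) = 1/((1905 - 25/2*(-3/68))*404) = 1/((1905 + 75/136)*404) = 1/((259155/136)*404) = 1/(26174655/34) = 34/26174655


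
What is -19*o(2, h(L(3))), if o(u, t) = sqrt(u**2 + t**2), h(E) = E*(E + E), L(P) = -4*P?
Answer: -38*sqrt(20737) ≈ -5472.1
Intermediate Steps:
h(E) = 2*E**2 (h(E) = E*(2*E) = 2*E**2)
o(u, t) = sqrt(t**2 + u**2)
-19*o(2, h(L(3))) = -19*sqrt((2*(-4*3)**2)**2 + 2**2) = -19*sqrt((2*(-12)**2)**2 + 4) = -19*sqrt((2*144)**2 + 4) = -19*sqrt(288**2 + 4) = -19*sqrt(82944 + 4) = -38*sqrt(20737)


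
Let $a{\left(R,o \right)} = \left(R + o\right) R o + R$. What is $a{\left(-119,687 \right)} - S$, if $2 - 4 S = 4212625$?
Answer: $- \frac{181530669}{4} \approx -4.5383 \cdot 10^{7}$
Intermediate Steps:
$a{\left(R,o \right)} = R + R o \left(R + o\right)$ ($a{\left(R,o \right)} = R \left(R + o\right) o + R = R o \left(R + o\right) + R = R + R o \left(R + o\right)$)
$S = - \frac{4212623}{4}$ ($S = \frac{1}{2} - \frac{4212625}{4} = - \frac{4212623}{4} \approx -1.0532 \cdot 10^{6}$)
$a{\left(-119,687 \right)} - S = - 119 \left(1 + 687^{2} - 81753\right) - - \frac{4212623}{4} = - 119 \left(1 + 471969 - 81753\right) + \frac{4212623}{4} = \left(-119\right) 390217 + \frac{4212623}{4} = -46435823 + \frac{4212623}{4} = - \frac{181530669}{4}$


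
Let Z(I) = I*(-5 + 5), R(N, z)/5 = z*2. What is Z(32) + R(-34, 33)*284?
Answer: 93720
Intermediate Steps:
R(N, z) = 10*z (R(N, z) = 5*(z*2) = 5*(2*z) = 10*z)
Z(I) = 0 (Z(I) = I*0 = 0)
Z(32) + R(-34, 33)*284 = 0 + (10*33)*284 = 0 + 330*284 = 0 + 93720 = 93720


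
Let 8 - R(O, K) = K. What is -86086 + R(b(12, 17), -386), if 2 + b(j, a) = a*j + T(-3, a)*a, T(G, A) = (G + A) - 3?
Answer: -85692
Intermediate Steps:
T(G, A) = -3 + A + G (T(G, A) = (A + G) - 3 = -3 + A + G)
b(j, a) = -2 + a*j + a*(-6 + a) (b(j, a) = -2 + (a*j + (-3 + a - 3)*a) = -2 + (a*j + (-6 + a)*a) = -2 + (a*j + a*(-6 + a)) = -2 + a*j + a*(-6 + a))
R(O, K) = 8 - K
-86086 + R(b(12, 17), -386) = -86086 + (8 - 1*(-386)) = -86086 + (8 + 386) = -86086 + 394 = -85692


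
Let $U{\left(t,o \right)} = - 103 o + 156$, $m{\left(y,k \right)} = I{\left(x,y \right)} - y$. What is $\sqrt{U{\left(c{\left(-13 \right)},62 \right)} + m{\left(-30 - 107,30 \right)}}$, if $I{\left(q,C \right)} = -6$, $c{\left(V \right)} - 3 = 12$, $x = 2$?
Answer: $i \sqrt{6099} \approx 78.096 i$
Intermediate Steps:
$c{\left(V \right)} = 15$ ($c{\left(V \right)} = 3 + 12 = 15$)
$m{\left(y,k \right)} = -6 - y$
$U{\left(t,o \right)} = 156 - 103 o$
$\sqrt{U{\left(c{\left(-13 \right)},62 \right)} + m{\left(-30 - 107,30 \right)}} = \sqrt{\left(156 - 6386\right) - \left(-24 - 107\right)} = \sqrt{\left(156 - 6386\right) - -131} = \sqrt{-6230 - -131} = \sqrt{-6230 + \left(-6 + 137\right)} = \sqrt{-6230 + 131} = \sqrt{-6099} = i \sqrt{6099}$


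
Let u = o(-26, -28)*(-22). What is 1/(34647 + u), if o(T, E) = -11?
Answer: 1/34889 ≈ 2.8662e-5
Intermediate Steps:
u = 242 (u = -11*(-22) = 242)
1/(34647 + u) = 1/(34647 + 242) = 1/34889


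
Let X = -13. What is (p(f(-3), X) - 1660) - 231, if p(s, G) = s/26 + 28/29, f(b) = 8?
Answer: -712427/377 ≈ -1889.7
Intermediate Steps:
p(s, G) = 28/29 + s/26 (p(s, G) = s*(1/26) + 28*(1/29) = s/26 + 28/29 = 28/29 + s/26)
(p(f(-3), X) - 1660) - 231 = ((28/29 + (1/26)*8) - 1660) - 231 = ((28/29 + 4/13) - 1660) - 231 = (480/377 - 1660) - 231 = -625340/377 - 231 = -712427/377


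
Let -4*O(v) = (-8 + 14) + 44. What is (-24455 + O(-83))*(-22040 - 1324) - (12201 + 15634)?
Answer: 571630835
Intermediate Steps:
O(v) = -25/2 (O(v) = -((-8 + 14) + 44)/4 = -(6 + 44)/4 = -¼*50 = -25/2)
(-24455 + O(-83))*(-22040 - 1324) - (12201 + 15634) = (-24455 - 25/2)*(-22040 - 1324) - (12201 + 15634) = -48935/2*(-23364) - 1*27835 = 571658670 - 27835 = 571630835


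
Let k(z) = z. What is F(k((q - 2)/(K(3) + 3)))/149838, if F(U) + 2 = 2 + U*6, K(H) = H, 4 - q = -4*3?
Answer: 7/74919 ≈ 9.3434e-5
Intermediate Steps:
q = 16 (q = 4 - (-4)*3 = 4 - 1*(-12) = 4 + 12 = 16)
F(U) = 6*U (F(U) = -2 + (2 + U*6) = -2 + (2 + 6*U) = 6*U)
F(k((q - 2)/(K(3) + 3)))/149838 = (6*((16 - 2)/(3 + 3)))/149838 = (6*(14/6))*(1/149838) = (6*(14*(⅙)))*(1/149838) = (6*(7/3))*(1/149838) = 14*(1/149838) = 7/74919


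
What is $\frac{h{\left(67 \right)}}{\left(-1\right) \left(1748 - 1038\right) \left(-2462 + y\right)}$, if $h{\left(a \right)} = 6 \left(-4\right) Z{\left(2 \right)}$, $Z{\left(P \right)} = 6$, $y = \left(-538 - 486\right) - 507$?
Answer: $- \frac{24}{472505} \approx -5.0793 \cdot 10^{-5}$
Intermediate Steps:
$y = -1531$ ($y = -1024 - 507 = -1531$)
$h{\left(a \right)} = -144$ ($h{\left(a \right)} = 6 \left(-4\right) 6 = \left(-24\right) 6 = -144$)
$\frac{h{\left(67 \right)}}{\left(-1\right) \left(1748 - 1038\right) \left(-2462 + y\right)} = - \frac{144}{\left(-1\right) \left(1748 - 1038\right) \left(-2462 - 1531\right)} = - \frac{144}{\left(-1\right) 710 \left(-3993\right)} = - \frac{144}{\left(-1\right) \left(-2835030\right)} = - \frac{144}{2835030} = \left(-144\right) \frac{1}{2835030} = - \frac{24}{472505}$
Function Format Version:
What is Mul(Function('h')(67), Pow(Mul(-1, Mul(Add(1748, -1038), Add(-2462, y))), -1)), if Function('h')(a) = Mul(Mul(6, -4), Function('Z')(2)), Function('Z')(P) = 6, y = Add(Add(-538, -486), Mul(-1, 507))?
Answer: Rational(-24, 472505) ≈ -5.0793e-5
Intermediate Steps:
y = -1531 (y = Add(-1024, -507) = -1531)
Function('h')(a) = -144 (Function('h')(a) = Mul(Mul(6, -4), 6) = Mul(-24, 6) = -144)
Mul(Function('h')(67), Pow(Mul(-1, Mul(Add(1748, -1038), Add(-2462, y))), -1)) = Mul(-144, Pow(Mul(-1, Mul(Add(1748, -1038), Add(-2462, -1531))), -1)) = Mul(-144, Pow(Mul(-1, Mul(710, -3993)), -1)) = Mul(-144, Pow(Mul(-1, -2835030), -1)) = Mul(-144, Pow(2835030, -1)) = Mul(-144, Rational(1, 2835030)) = Rational(-24, 472505)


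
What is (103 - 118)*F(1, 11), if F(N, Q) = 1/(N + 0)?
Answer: -15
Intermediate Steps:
F(N, Q) = 1/N
(103 - 118)*F(1, 11) = (103 - 118)/1 = -15*1 = -15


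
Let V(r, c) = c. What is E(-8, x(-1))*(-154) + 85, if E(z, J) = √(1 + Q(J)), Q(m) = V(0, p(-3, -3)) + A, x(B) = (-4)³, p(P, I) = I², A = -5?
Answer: 85 - 154*√5 ≈ -259.35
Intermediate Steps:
x(B) = -64
Q(m) = 4 (Q(m) = (-3)² - 5 = 9 - 5 = 4)
E(z, J) = √5 (E(z, J) = √(1 + 4) = √5)
E(-8, x(-1))*(-154) + 85 = √5*(-154) + 85 = -154*√5 + 85 = 85 - 154*√5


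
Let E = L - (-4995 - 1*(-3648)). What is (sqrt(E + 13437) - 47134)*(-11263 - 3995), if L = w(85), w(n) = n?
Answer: 719170572 - 15258*sqrt(14869) ≈ 7.1731e+8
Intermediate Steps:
L = 85
E = 1432 (E = 85 - (-4995 - 1*(-3648)) = 85 - (-4995 + 3648) = 85 - 1*(-1347) = 85 + 1347 = 1432)
(sqrt(E + 13437) - 47134)*(-11263 - 3995) = (sqrt(1432 + 13437) - 47134)*(-11263 - 3995) = (sqrt(14869) - 47134)*(-15258) = (-47134 + sqrt(14869))*(-15258) = 719170572 - 15258*sqrt(14869)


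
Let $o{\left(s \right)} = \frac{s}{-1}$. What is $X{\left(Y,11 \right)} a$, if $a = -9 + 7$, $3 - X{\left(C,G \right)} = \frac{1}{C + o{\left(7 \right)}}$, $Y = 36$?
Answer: $- \frac{172}{29} \approx -5.931$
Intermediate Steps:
$o{\left(s \right)} = - s$ ($o{\left(s \right)} = s \left(-1\right) = - s$)
$X{\left(C,G \right)} = 3 - \frac{1}{-7 + C}$ ($X{\left(C,G \right)} = 3 - \frac{1}{C - 7} = 3 - \frac{1}{-7 + C}$)
$a = -2$
$X{\left(Y,11 \right)} a = \frac{-22 + 3 \cdot 36}{-7 + 36} \left(-2\right) = \frac{-22 + 108}{29} \left(-2\right) = \frac{1}{29} \cdot 86 \left(-2\right) = \frac{86}{29} \left(-2\right) = - \frac{172}{29}$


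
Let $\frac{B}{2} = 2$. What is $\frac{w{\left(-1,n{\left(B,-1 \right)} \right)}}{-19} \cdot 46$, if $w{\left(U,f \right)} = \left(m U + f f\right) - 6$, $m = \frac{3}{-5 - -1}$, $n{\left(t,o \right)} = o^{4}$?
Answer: $\frac{391}{38} \approx 10.289$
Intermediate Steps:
$B = 4$ ($B = 2 \cdot 2 = 4$)
$m = - \frac{3}{4}$ ($m = \frac{3}{-5 + 1} = \frac{3}{-4} = 3 \left(- \frac{1}{4}\right) = - \frac{3}{4} \approx -0.75$)
$w{\left(U,f \right)} = -6 + f^{2} - \frac{3 U}{4}$ ($w{\left(U,f \right)} = \left(- \frac{3 U}{4} + f f\right) - 6 = \left(- \frac{3 U}{4} + f^{2}\right) - 6 = \left(f^{2} - \frac{3 U}{4}\right) - 6 = -6 + f^{2} - \frac{3 U}{4}$)
$\frac{w{\left(-1,n{\left(B,-1 \right)} \right)}}{-19} \cdot 46 = \frac{-6 + \left(\left(-1\right)^{4}\right)^{2} - - \frac{3}{4}}{-19} \cdot 46 = - \frac{-6 + 1^{2} + \frac{3}{4}}{19} \cdot 46 = - \frac{-6 + 1 + \frac{3}{4}}{19} \cdot 46 = \left(- \frac{1}{19}\right) \left(- \frac{17}{4}\right) 46 = \frac{17}{76} \cdot 46 = \frac{391}{38}$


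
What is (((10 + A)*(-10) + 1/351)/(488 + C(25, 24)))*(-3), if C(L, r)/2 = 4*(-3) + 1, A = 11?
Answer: 73709/54522 ≈ 1.3519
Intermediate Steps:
C(L, r) = -22 (C(L, r) = 2*(4*(-3) + 1) = 2*(-12 + 1) = 2*(-11) = -22)
(((10 + A)*(-10) + 1/351)/(488 + C(25, 24)))*(-3) = (((10 + 11)*(-10) + 1/351)/(488 - 22))*(-3) = ((21*(-10) + 1/351)/466)*(-3) = ((-210 + 1/351)*(1/466))*(-3) = -73709/351*1/466*(-3) = -73709/163566*(-3) = 73709/54522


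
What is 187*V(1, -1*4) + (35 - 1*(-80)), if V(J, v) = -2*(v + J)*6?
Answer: 6847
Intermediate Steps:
V(J, v) = -12*J - 12*v (V(J, v) = -2*(J + v)*6 = (-2*J - 2*v)*6 = -12*J - 12*v)
187*V(1, -1*4) + (35 - 1*(-80)) = 187*(-12*1 - (-12)*4) + (35 - 1*(-80)) = 187*(-12 - 12*(-4)) + (35 + 80) = 187*(-12 + 48) + 115 = 187*36 + 115 = 6732 + 115 = 6847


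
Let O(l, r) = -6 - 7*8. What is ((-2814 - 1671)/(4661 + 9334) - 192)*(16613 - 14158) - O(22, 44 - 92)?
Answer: -440455079/933 ≈ -4.7209e+5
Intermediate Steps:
O(l, r) = -62 (O(l, r) = -6 - 56 = -62)
((-2814 - 1671)/(4661 + 9334) - 192)*(16613 - 14158) - O(22, 44 - 92) = ((-2814 - 1671)/(4661 + 9334) - 192)*(16613 - 14158) - 1*(-62) = (-4485/13995 - 192)*2455 + 62 = (-4485*1/13995 - 192)*2455 + 62 = (-299/933 - 192)*2455 + 62 = -179435/933*2455 + 62 = -440512925/933 + 62 = -440455079/933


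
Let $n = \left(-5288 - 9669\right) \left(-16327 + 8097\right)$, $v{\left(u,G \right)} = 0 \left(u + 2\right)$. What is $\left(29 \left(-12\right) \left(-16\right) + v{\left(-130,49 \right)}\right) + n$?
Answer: $123101678$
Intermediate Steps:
$v{\left(u,G \right)} = 0$ ($v{\left(u,G \right)} = 0 \left(2 + u\right) = 0$)
$n = 123096110$ ($n = \left(-14957\right) \left(-8230\right) = 123096110$)
$\left(29 \left(-12\right) \left(-16\right) + v{\left(-130,49 \right)}\right) + n = \left(29 \left(-12\right) \left(-16\right) + 0\right) + 123096110 = \left(\left(-348\right) \left(-16\right) + 0\right) + 123096110 = \left(5568 + 0\right) + 123096110 = 5568 + 123096110 = 123101678$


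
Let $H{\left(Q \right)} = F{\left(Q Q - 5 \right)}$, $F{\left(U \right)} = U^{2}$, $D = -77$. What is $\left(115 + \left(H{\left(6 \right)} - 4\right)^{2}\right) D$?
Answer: $-70529228$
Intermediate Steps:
$H{\left(Q \right)} = \left(-5 + Q^{2}\right)^{2}$ ($H{\left(Q \right)} = \left(Q Q - 5\right)^{2} = \left(Q^{2} - 5\right)^{2} = \left(-5 + Q^{2}\right)^{2}$)
$\left(115 + \left(H{\left(6 \right)} - 4\right)^{2}\right) D = \left(115 + \left(\left(-5 + 6^{2}\right)^{2} - 4\right)^{2}\right) \left(-77\right) = \left(115 + \left(\left(-5 + 36\right)^{2} - 4\right)^{2}\right) \left(-77\right) = \left(115 + \left(31^{2} - 4\right)^{2}\right) \left(-77\right) = \left(115 + \left(961 - 4\right)^{2}\right) \left(-77\right) = \left(115 + 957^{2}\right) \left(-77\right) = \left(115 + 915849\right) \left(-77\right) = 915964 \left(-77\right) = -70529228$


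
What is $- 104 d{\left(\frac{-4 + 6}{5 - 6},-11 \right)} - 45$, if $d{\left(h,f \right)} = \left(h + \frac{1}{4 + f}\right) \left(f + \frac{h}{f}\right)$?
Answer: $- \frac{27015}{11} \approx -2455.9$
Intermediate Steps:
$d{\left(h,f \right)} = \left(f + \frac{h}{f}\right) \left(h + \frac{1}{4 + f}\right)$
$- 104 d{\left(\frac{-4 + 6}{5 - 6},-11 \right)} - 45 = - 104 \frac{\frac{-4 + 6}{5 - 6} + \left(-11\right)^{2} + 4 \left(\frac{-4 + 6}{5 - 6}\right)^{2} - 11 \left(\frac{-4 + 6}{5 - 6}\right)^{2} + \frac{-4 + 6}{5 - 6} \left(-11\right)^{3} + 4 \frac{-4 + 6}{5 - 6} \left(-11\right)^{2}}{\left(-11\right) \left(4 - 11\right)} - 45 = - 104 \left(- \frac{\frac{2}{-1} + 121 + 4 \left(\frac{2}{-1}\right)^{2} - 11 \left(\frac{2}{-1}\right)^{2} + \frac{2}{-1} \left(-1331\right) + 4 \frac{2}{-1} \cdot 121}{11 \left(-7\right)}\right) - 45 = - 104 \left(\left(- \frac{1}{11}\right) \left(- \frac{1}{7}\right) \left(2 \left(-1\right) + 121 + 4 \left(2 \left(-1\right)\right)^{2} - 11 \left(2 \left(-1\right)\right)^{2} + 2 \left(-1\right) \left(-1331\right) + 4 \cdot 2 \left(-1\right) 121\right)\right) - 45 = - 104 \left(\left(- \frac{1}{11}\right) \left(- \frac{1}{7}\right) \left(-2 + 121 + 4 \left(-2\right)^{2} - 11 \left(-2\right)^{2} - -2662 + 4 \left(-2\right) 121\right)\right) - 45 = - 104 \left(\left(- \frac{1}{11}\right) \left(- \frac{1}{7}\right) \left(-2 + 121 + 4 \cdot 4 - 44 + 2662 - 968\right)\right) - 45 = - 104 \left(\left(- \frac{1}{11}\right) \left(- \frac{1}{7}\right) \left(-2 + 121 + 16 - 44 + 2662 - 968\right)\right) - 45 = - 104 \left(\left(- \frac{1}{11}\right) \left(- \frac{1}{7}\right) 1785\right) - 45 = \left(-104\right) \frac{255}{11} - 45 = - \frac{26520}{11} - 45 = - \frac{27015}{11}$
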